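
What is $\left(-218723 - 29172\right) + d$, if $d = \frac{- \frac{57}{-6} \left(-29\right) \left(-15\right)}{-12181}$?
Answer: $- \frac{6039226255}{24362} \approx -2.479 \cdot 10^{5}$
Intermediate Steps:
$d = - \frac{8265}{24362}$ ($d = \left(-57\right) \left(- \frac{1}{6}\right) \left(-29\right) \left(-15\right) \left(- \frac{1}{12181}\right) = \frac{19}{2} \left(-29\right) \left(-15\right) \left(- \frac{1}{12181}\right) = \left(- \frac{551}{2}\right) \left(-15\right) \left(- \frac{1}{12181}\right) = \frac{8265}{2} \left(- \frac{1}{12181}\right) = - \frac{8265}{24362} \approx -0.33926$)
$\left(-218723 - 29172\right) + d = \left(-218723 - 29172\right) - \frac{8265}{24362} = -247895 - \frac{8265}{24362} = - \frac{6039226255}{24362}$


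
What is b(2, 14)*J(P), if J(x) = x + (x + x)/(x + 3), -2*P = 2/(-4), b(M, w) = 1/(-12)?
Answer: -7/208 ≈ -0.033654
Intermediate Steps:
b(M, w) = -1/12
P = ¼ (P = -1/(-4) = -(-1)/4 = -½*(-½) = ¼ ≈ 0.25000)
J(x) = x + 2*x/(3 + x) (J(x) = x + (2*x)/(3 + x) = x + 2*x/(3 + x))
b(2, 14)*J(P) = -(5 + ¼)/(48*(3 + ¼)) = -21/(48*13/4*4) = -4*21/(48*13*4) = -1/12*21/52 = -7/208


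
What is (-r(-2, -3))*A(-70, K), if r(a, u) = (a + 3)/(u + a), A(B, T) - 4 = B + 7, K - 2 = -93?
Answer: -59/5 ≈ -11.800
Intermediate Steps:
K = -91 (K = 2 - 93 = -91)
A(B, T) = 11 + B (A(B, T) = 4 + (B + 7) = 4 + (7 + B) = 11 + B)
r(a, u) = (3 + a)/(a + u)
(-r(-2, -3))*A(-70, K) = (-(3 - 2)/(-2 - 3))*(11 - 70) = -1/(-5)*(-59) = -(-1)/5*(-59) = -1*(-⅕)*(-59) = (⅕)*(-59) = -59/5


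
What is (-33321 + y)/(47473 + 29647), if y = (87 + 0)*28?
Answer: -6177/15424 ≈ -0.40048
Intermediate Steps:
y = 2436 (y = 87*28 = 2436)
(-33321 + y)/(47473 + 29647) = (-33321 + 2436)/(47473 + 29647) = -30885/77120 = -30885*1/77120 = -6177/15424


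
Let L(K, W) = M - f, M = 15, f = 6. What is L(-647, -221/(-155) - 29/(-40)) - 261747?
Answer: -261738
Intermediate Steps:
L(K, W) = 9 (L(K, W) = 15 - 1*6 = 15 - 6 = 9)
L(-647, -221/(-155) - 29/(-40)) - 261747 = 9 - 261747 = -261738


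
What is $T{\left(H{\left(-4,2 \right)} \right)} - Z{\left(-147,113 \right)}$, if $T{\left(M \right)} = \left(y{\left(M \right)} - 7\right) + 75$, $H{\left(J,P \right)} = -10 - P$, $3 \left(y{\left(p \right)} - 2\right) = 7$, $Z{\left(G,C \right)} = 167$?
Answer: $- \frac{284}{3} \approx -94.667$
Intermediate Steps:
$y{\left(p \right)} = \frac{13}{3}$ ($y{\left(p \right)} = 2 + \frac{1}{3} \cdot 7 = 2 + \frac{7}{3} = \frac{13}{3}$)
$T{\left(M \right)} = \frac{217}{3}$ ($T{\left(M \right)} = \left(\frac{13}{3} - 7\right) + 75 = - \frac{8}{3} + 75 = \frac{217}{3}$)
$T{\left(H{\left(-4,2 \right)} \right)} - Z{\left(-147,113 \right)} = \frac{217}{3} - 167 = - \frac{284}{3}$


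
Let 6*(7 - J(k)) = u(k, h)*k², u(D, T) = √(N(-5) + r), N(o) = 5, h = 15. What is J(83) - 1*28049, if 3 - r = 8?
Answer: -28042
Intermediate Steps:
r = -5 (r = 3 - 1*8 = 3 - 8 = -5)
u(D, T) = 0 (u(D, T) = √(5 - 5) = √0 = 0)
J(k) = 7 (J(k) = 7 - 0*k² = 7 - ⅙*0 = 7 + 0 = 7)
J(83) - 1*28049 = 7 - 1*28049 = 7 - 28049 = -28042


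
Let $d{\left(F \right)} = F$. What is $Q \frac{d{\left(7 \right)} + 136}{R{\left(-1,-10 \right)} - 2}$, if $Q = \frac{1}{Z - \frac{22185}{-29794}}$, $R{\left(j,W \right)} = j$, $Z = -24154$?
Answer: $\frac{4260542}{2158866273} \approx 0.0019735$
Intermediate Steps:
$Q = - \frac{29794}{719622091}$ ($Q = \frac{1}{-24154 - \frac{22185}{-29794}} = \frac{1}{-24154 - - \frac{22185}{29794}} = \frac{1}{-24154 + \frac{22185}{29794}} = \frac{1}{- \frac{719622091}{29794}} = - \frac{29794}{719622091} \approx -4.1402 \cdot 10^{-5}$)
$Q \frac{d{\left(7 \right)} + 136}{R{\left(-1,-10 \right)} - 2} = - \frac{29794 \frac{7 + 136}{-1 - 2}}{719622091} = - \frac{29794 \frac{143}{-3}}{719622091} = - \frac{29794 \cdot 143 \left(- \frac{1}{3}\right)}{719622091} = \left(- \frac{29794}{719622091}\right) \left(- \frac{143}{3}\right) = \frac{4260542}{2158866273}$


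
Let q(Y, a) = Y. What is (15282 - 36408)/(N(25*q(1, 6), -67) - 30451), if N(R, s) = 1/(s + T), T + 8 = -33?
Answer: 2281608/3288709 ≈ 0.69377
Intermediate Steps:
T = -41 (T = -8 - 33 = -41)
N(R, s) = 1/(-41 + s) (N(R, s) = 1/(s - 41) = 1/(-41 + s))
(15282 - 36408)/(N(25*q(1, 6), -67) - 30451) = (15282 - 36408)/(1/(-41 - 67) - 30451) = -21126/(1/(-108) - 30451) = -21126/(-1/108 - 30451) = -21126/(-3288709/108) = -21126*(-108/3288709) = 2281608/3288709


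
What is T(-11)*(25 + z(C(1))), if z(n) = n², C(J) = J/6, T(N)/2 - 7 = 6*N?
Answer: -53159/18 ≈ -2953.3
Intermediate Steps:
T(N) = 14 + 12*N (T(N) = 14 + 2*(6*N) = 14 + 12*N)
C(J) = J/6 (C(J) = J*(⅙) = J/6)
T(-11)*(25 + z(C(1))) = (14 + 12*(-11))*(25 + ((⅙)*1)²) = (14 - 132)*(25 + (⅙)²) = -118*(25 + 1/36) = -118*901/36 = -53159/18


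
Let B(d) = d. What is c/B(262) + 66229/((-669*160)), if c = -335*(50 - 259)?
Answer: 3738526801/14022240 ≈ 266.61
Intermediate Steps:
c = 70015 (c = -335*(-209) = 70015)
c/B(262) + 66229/((-669*160)) = 70015/262 + 66229/((-669*160)) = 70015*(1/262) + 66229/(-107040) = 70015/262 + 66229*(-1/107040) = 70015/262 - 66229/107040 = 3738526801/14022240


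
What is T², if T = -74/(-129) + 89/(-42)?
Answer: 7789681/3261636 ≈ 2.3883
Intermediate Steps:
T = -2791/1806 (T = -74*(-1/129) + 89*(-1/42) = 74/129 - 89/42 = -2791/1806 ≈ -1.5454)
T² = (-2791/1806)² = 7789681/3261636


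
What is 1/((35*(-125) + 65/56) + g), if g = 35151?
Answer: 56/1723521 ≈ 3.2492e-5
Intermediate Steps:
1/((35*(-125) + 65/56) + g) = 1/((35*(-125) + 65/56) + 35151) = 1/((-4375 + 65*(1/56)) + 35151) = 1/((-4375 + 65/56) + 35151) = 1/(-244935/56 + 35151) = 1/(1723521/56) = 56/1723521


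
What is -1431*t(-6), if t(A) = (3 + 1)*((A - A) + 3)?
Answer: -17172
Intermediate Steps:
t(A) = 12 (t(A) = 4*(0 + 3) = 4*3 = 12)
-1431*t(-6) = -1431*12 = -17172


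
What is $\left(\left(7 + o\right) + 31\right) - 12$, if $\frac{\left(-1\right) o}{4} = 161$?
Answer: $-618$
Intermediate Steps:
$o = -644$ ($o = \left(-4\right) 161 = -644$)
$\left(\left(7 + o\right) + 31\right) - 12 = \left(\left(7 - 644\right) + 31\right) - 12 = \left(-637 + 31\right) - 12 = -606 - 12 = -618$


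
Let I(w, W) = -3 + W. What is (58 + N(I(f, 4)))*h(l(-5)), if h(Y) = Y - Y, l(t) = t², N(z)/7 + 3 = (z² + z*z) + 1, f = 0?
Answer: 0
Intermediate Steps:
N(z) = -14 + 14*z² (N(z) = -21 + 7*((z² + z*z) + 1) = -21 + 7*((z² + z²) + 1) = -21 + 7*(2*z² + 1) = -21 + 7*(1 + 2*z²) = -21 + (7 + 14*z²) = -14 + 14*z²)
h(Y) = 0
(58 + N(I(f, 4)))*h(l(-5)) = (58 + (-14 + 14*(-3 + 4)²))*0 = (58 + (-14 + 14*1²))*0 = (58 + (-14 + 14*1))*0 = (58 + (-14 + 14))*0 = (58 + 0)*0 = 58*0 = 0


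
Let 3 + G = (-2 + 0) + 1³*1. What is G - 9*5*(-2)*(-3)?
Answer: -274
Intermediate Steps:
G = -4 (G = -3 + ((-2 + 0) + 1³*1) = -3 + (-2 + 1*1) = -3 + (-2 + 1) = -3 - 1 = -4)
G - 9*5*(-2)*(-3) = -4 - 9*5*(-2)*(-3) = -4 - (-90)*(-3) = -4 - 9*30 = -4 - 270 = -274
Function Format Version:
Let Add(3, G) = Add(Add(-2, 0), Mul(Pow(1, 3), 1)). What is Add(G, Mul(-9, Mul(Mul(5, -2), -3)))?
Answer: -274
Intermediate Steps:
G = -4 (G = Add(-3, Add(Add(-2, 0), Mul(Pow(1, 3), 1))) = Add(-3, Add(-2, Mul(1, 1))) = Add(-3, Add(-2, 1)) = Add(-3, -1) = -4)
Add(G, Mul(-9, Mul(Mul(5, -2), -3))) = Add(-4, Mul(-9, Mul(Mul(5, -2), -3))) = Add(-4, Mul(-9, Mul(-10, -3))) = Add(-4, Mul(-9, 30)) = Add(-4, -270) = -274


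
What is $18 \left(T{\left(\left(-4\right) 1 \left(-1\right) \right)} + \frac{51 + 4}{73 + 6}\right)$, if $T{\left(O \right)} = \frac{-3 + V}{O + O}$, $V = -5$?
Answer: $- \frac{432}{79} \approx -5.4684$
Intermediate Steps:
$T{\left(O \right)} = - \frac{4}{O}$ ($T{\left(O \right)} = \frac{-3 - 5}{O + O} = - \frac{8}{2 O} = - 8 \frac{1}{2 O} = - \frac{4}{O}$)
$18 \left(T{\left(\left(-4\right) 1 \left(-1\right) \right)} + \frac{51 + 4}{73 + 6}\right) = 18 \left(- \frac{4}{\left(-4\right) 1 \left(-1\right)} + \frac{51 + 4}{73 + 6}\right) = 18 \left(- \frac{4}{\left(-4\right) \left(-1\right)} + \frac{55}{79}\right) = 18 \left(- \frac{4}{4} + 55 \cdot \frac{1}{79}\right) = 18 \left(\left(-4\right) \frac{1}{4} + \frac{55}{79}\right) = 18 \left(-1 + \frac{55}{79}\right) = 18 \left(- \frac{24}{79}\right) = - \frac{432}{79}$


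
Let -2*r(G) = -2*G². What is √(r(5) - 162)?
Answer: I*√137 ≈ 11.705*I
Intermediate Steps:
r(G) = G² (r(G) = -(-1)*G² = G²)
√(r(5) - 162) = √(5² - 162) = √(25 - 162) = √(-137) = I*√137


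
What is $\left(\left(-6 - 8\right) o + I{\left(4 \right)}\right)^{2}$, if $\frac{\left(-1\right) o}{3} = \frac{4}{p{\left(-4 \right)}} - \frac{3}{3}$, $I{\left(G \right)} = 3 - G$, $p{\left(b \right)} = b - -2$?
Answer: $16129$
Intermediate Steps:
$p{\left(b \right)} = 2 + b$ ($p{\left(b \right)} = b + 2 = 2 + b$)
$o = 9$ ($o = - 3 \left(\frac{4}{2 - 4} - \frac{3}{3}\right) = - 3 \left(\frac{4}{-2} - 1\right) = - 3 \left(4 \left(- \frac{1}{2}\right) - 1\right) = - 3 \left(-2 - 1\right) = \left(-3\right) \left(-3\right) = 9$)
$\left(\left(-6 - 8\right) o + I{\left(4 \right)}\right)^{2} = \left(\left(-6 - 8\right) 9 + \left(3 - 4\right)\right)^{2} = \left(\left(-14\right) 9 + \left(3 - 4\right)\right)^{2} = \left(-126 - 1\right)^{2} = \left(-127\right)^{2} = 16129$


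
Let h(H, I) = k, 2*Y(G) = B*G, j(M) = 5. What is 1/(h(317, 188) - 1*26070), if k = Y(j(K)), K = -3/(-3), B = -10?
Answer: -1/26095 ≈ -3.8322e-5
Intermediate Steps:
K = 1 (K = -3*(-⅓) = 1)
Y(G) = -5*G (Y(G) = (-10*G)/2 = -5*G)
k = -25 (k = -5*5 = -25)
h(H, I) = -25
1/(h(317, 188) - 1*26070) = 1/(-25 - 1*26070) = 1/(-25 - 26070) = 1/(-26095) = -1/26095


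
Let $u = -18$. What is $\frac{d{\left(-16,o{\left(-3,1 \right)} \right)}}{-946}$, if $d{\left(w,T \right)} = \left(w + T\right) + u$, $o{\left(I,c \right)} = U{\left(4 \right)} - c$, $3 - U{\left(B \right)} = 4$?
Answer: $\frac{18}{473} \approx 0.038055$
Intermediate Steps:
$U{\left(B \right)} = -1$ ($U{\left(B \right)} = 3 - 4 = -1$)
$o{\left(I,c \right)} = -1 - c$
$d{\left(w,T \right)} = -18 + T + w$ ($d{\left(w,T \right)} = \left(w + T\right) - 18 = \left(T + w\right) - 18 = -18 + T + w$)
$\frac{d{\left(-16,o{\left(-3,1 \right)} \right)}}{-946} = \frac{-18 - 2 - 16}{-946} = \left(-18 - 2 - 16\right) \left(- \frac{1}{946}\right) = \left(-36\right) \left(- \frac{1}{946}\right) = \frac{18}{473}$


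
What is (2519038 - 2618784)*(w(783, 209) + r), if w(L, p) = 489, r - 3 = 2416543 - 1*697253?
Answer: -171541375372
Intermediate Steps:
r = 1719293 (r = 3 + (2416543 - 1*697253) = 3 + (2416543 - 697253) = 3 + 1719290 = 1719293)
(2519038 - 2618784)*(w(783, 209) + r) = (2519038 - 2618784)*(489 + 1719293) = -99746*1719782 = -171541375372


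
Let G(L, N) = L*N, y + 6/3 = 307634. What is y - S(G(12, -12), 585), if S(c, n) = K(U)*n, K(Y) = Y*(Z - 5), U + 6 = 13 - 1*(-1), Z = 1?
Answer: 326352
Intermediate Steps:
y = 307632 (y = -2 + 307634 = 307632)
U = 8 (U = -6 + (13 - 1*(-1)) = -6 + (13 + 1) = -6 + 14 = 8)
K(Y) = -4*Y (K(Y) = Y*(1 - 5) = Y*(-4) = -4*Y)
S(c, n) = -32*n (S(c, n) = (-4*8)*n = -32*n)
y - S(G(12, -12), 585) = 307632 - (-32)*585 = 307632 - 1*(-18720) = 307632 + 18720 = 326352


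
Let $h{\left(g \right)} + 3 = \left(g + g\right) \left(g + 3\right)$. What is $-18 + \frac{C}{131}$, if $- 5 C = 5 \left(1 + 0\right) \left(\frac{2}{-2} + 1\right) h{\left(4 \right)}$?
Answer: $-18$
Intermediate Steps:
$h{\left(g \right)} = -3 + 2 g \left(3 + g\right)$ ($h{\left(g \right)} = -3 + \left(g + g\right) \left(g + 3\right) = -3 + 2 g \left(3 + g\right)$)
$C = 0$ ($C = - \frac{5 \left(1 + 0\right) \left(\frac{2}{-2} + 1\right) \left(-3 + 2 \cdot 4^{2} + 6 \cdot 4\right)}{5} = - \frac{5 \cdot 1 \left(2 \left(- \frac{1}{2}\right) + 1\right) \left(-3 + 2 \cdot 16 + 24\right)}{5} = - \frac{5 \left(-1 + 1\right) \left(-3 + 32 + 24\right)}{5} = - \frac{5 \cdot 0 \cdot 53}{5} = - \frac{5 \cdot 0}{5} = \left(- \frac{1}{5}\right) 0 = 0$)
$-18 + \frac{C}{131} = -18 + \frac{1}{131} \cdot 0 = -18 + 0 = -18$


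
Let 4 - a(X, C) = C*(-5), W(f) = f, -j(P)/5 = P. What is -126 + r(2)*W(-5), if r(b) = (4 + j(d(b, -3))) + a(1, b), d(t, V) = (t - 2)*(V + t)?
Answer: -216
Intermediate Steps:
d(t, V) = (-2 + t)*(V + t)
j(P) = -5*P
a(X, C) = 4 + 5*C (a(X, C) = 4 - C*(-5) = 4 - (-5)*C = 4 + 5*C)
r(b) = -22 - 5*b² + 30*b (r(b) = (4 - 5*(b² - 2*(-3) - 2*b - 3*b)) + (4 + 5*b) = (4 - 5*(b² + 6 - 2*b - 3*b)) + (4 + 5*b) = (4 - 5*(6 + b² - 5*b)) + (4 + 5*b) = (4 + (-30 - 5*b² + 25*b)) + (4 + 5*b) = (-26 - 5*b² + 25*b) + (4 + 5*b) = -22 - 5*b² + 30*b)
-126 + r(2)*W(-5) = -126 + (-22 - 5*2² + 30*2)*(-5) = -126 + (-22 - 5*4 + 60)*(-5) = -126 + (-22 - 20 + 60)*(-5) = -126 + 18*(-5) = -126 - 90 = -216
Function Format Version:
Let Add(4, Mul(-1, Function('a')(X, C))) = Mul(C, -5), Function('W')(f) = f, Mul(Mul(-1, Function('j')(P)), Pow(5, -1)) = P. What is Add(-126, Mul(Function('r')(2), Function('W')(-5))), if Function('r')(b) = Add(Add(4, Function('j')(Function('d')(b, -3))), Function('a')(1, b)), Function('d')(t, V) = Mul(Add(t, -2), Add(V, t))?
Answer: -216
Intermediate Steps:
Function('d')(t, V) = Mul(Add(-2, t), Add(V, t))
Function('j')(P) = Mul(-5, P)
Function('a')(X, C) = Add(4, Mul(5, C)) (Function('a')(X, C) = Add(4, Mul(-1, Mul(C, -5))) = Add(4, Mul(-1, Mul(-5, C))) = Add(4, Mul(5, C)))
Function('r')(b) = Add(-22, Mul(-5, Pow(b, 2)), Mul(30, b)) (Function('r')(b) = Add(Add(4, Mul(-5, Add(Pow(b, 2), Mul(-2, -3), Mul(-2, b), Mul(-3, b)))), Add(4, Mul(5, b))) = Add(Add(4, Mul(-5, Add(Pow(b, 2), 6, Mul(-2, b), Mul(-3, b)))), Add(4, Mul(5, b))) = Add(Add(4, Mul(-5, Add(6, Pow(b, 2), Mul(-5, b)))), Add(4, Mul(5, b))) = Add(Add(4, Add(-30, Mul(-5, Pow(b, 2)), Mul(25, b))), Add(4, Mul(5, b))) = Add(Add(-26, Mul(-5, Pow(b, 2)), Mul(25, b)), Add(4, Mul(5, b))) = Add(-22, Mul(-5, Pow(b, 2)), Mul(30, b)))
Add(-126, Mul(Function('r')(2), Function('W')(-5))) = Add(-126, Mul(Add(-22, Mul(-5, Pow(2, 2)), Mul(30, 2)), -5)) = Add(-126, Mul(Add(-22, Mul(-5, 4), 60), -5)) = Add(-126, Mul(Add(-22, -20, 60), -5)) = Add(-126, Mul(18, -5)) = Add(-126, -90) = -216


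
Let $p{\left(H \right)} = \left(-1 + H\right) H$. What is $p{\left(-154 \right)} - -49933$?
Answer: $73803$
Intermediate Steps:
$p{\left(H \right)} = H \left(-1 + H\right)$
$p{\left(-154 \right)} - -49933 = - 154 \left(-1 - 154\right) - -49933 = \left(-154\right) \left(-155\right) + 49933 = 23870 + 49933 = 73803$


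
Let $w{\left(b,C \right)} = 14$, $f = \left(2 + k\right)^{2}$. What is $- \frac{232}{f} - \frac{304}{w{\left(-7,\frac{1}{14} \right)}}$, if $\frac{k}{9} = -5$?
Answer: $- \frac{282672}{12943} \approx -21.84$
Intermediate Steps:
$k = -45$ ($k = 9 \left(-5\right) = -45$)
$f = 1849$ ($f = \left(2 - 45\right)^{2} = \left(-43\right)^{2} = 1849$)
$- \frac{232}{f} - \frac{304}{w{\left(-7,\frac{1}{14} \right)}} = - \frac{232}{1849} - \frac{304}{14} = \left(-232\right) \frac{1}{1849} - \frac{152}{7} = - \frac{232}{1849} - \frac{152}{7} = - \frac{282672}{12943}$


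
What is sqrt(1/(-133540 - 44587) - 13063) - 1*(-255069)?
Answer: 255069 + I*sqrt(414478907227254)/178127 ≈ 2.5507e+5 + 114.29*I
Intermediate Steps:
sqrt(1/(-133540 - 44587) - 13063) - 1*(-255069) = sqrt(1/(-178127) - 13063) + 255069 = sqrt(-1/178127 - 13063) + 255069 = sqrt(-2326873002/178127) + 255069 = I*sqrt(414478907227254)/178127 + 255069 = 255069 + I*sqrt(414478907227254)/178127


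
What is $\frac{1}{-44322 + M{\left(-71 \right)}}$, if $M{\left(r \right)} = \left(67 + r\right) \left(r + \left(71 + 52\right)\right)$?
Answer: $- \frac{1}{44530} \approx -2.2457 \cdot 10^{-5}$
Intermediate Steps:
$M{\left(r \right)} = \left(67 + r\right) \left(123 + r\right)$ ($M{\left(r \right)} = \left(67 + r\right) \left(r + 123\right) = \left(67 + r\right) \left(123 + r\right)$)
$\frac{1}{-44322 + M{\left(-71 \right)}} = \frac{1}{-44322 + \left(8241 + \left(-71\right)^{2} + 190 \left(-71\right)\right)} = \frac{1}{-44322 + \left(8241 + 5041 - 13490\right)} = \frac{1}{-44322 - 208} = \frac{1}{-44530} = - \frac{1}{44530}$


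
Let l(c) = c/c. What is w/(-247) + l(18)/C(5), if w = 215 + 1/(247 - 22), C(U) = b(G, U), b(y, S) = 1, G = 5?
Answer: 7199/55575 ≈ 0.12954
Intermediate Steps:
C(U) = 1
l(c) = 1
w = 48376/225 (w = 215 + 1/225 = 48376/225 ≈ 215.00)
w/(-247) + l(18)/C(5) = (48376/225)/(-247) + 1/1 = (48376/225)*(-1/247) + 1*1 = -48376/55575 + 1 = 7199/55575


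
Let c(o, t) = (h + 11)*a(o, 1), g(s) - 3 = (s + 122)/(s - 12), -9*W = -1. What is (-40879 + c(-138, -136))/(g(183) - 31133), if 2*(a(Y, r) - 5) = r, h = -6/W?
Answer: 14061501/10645850 ≈ 1.3208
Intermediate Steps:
W = ⅑ (W = -⅑*(-1) = ⅑ ≈ 0.11111)
h = -54 (h = -6/⅑ = -6*9 = -54)
a(Y, r) = 5 + r/2
g(s) = 3 + (122 + s)/(-12 + s) (g(s) = 3 + (s + 122)/(s - 12) = 3 + (122 + s)/(-12 + s))
c(o, t) = -473/2 (c(o, t) = (-54 + 11)*(5 + (½)*1) = -43*(5 + ½) = -43*11/2 = -473/2)
(-40879 + c(-138, -136))/(g(183) - 31133) = (-40879 - 473/2)/(2*(43 + 2*183)/(-12 + 183) - 31133) = -82231/(2*(2*(43 + 366)/171 - 31133)) = -82231/(2*(2*(1/171)*409 - 31133)) = -82231/(2*(818/171 - 31133)) = -82231/(2*(-5322925/171)) = -82231/2*(-171/5322925) = 14061501/10645850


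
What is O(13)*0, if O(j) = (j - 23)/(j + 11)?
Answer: 0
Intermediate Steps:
O(j) = (-23 + j)/(11 + j)
O(13)*0 = ((-23 + 13)/(11 + 13))*0 = (-10/24)*0 = ((1/24)*(-10))*0 = -5/12*0 = 0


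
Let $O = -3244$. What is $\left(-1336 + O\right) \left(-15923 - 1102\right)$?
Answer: $77974500$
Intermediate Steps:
$\left(-1336 + O\right) \left(-15923 - 1102\right) = \left(-1336 - 3244\right) \left(-15923 - 1102\right) = \left(-4580\right) \left(-17025\right) = 77974500$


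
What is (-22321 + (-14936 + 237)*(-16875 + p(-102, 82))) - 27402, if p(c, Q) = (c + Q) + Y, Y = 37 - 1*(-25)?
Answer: 247378544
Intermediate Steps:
Y = 62 (Y = 37 + 25 = 62)
p(c, Q) = 62 + Q + c (p(c, Q) = (c + Q) + 62 = (Q + c) + 62 = 62 + Q + c)
(-22321 + (-14936 + 237)*(-16875 + p(-102, 82))) - 27402 = (-22321 + (-14936 + 237)*(-16875 + (62 + 82 - 102))) - 27402 = (-22321 - 14699*(-16875 + 42)) - 27402 = (-22321 - 14699*(-16833)) - 27402 = (-22321 + 247428267) - 27402 = 247405946 - 27402 = 247378544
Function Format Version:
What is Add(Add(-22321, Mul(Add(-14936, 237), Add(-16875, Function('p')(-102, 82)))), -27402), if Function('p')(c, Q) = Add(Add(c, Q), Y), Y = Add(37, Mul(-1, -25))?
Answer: 247378544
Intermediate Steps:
Y = 62 (Y = Add(37, 25) = 62)
Function('p')(c, Q) = Add(62, Q, c) (Function('p')(c, Q) = Add(Add(c, Q), 62) = Add(Add(Q, c), 62) = Add(62, Q, c))
Add(Add(-22321, Mul(Add(-14936, 237), Add(-16875, Function('p')(-102, 82)))), -27402) = Add(Add(-22321, Mul(Add(-14936, 237), Add(-16875, Add(62, 82, -102)))), -27402) = Add(Add(-22321, Mul(-14699, Add(-16875, 42))), -27402) = Add(Add(-22321, Mul(-14699, -16833)), -27402) = Add(Add(-22321, 247428267), -27402) = Add(247405946, -27402) = 247378544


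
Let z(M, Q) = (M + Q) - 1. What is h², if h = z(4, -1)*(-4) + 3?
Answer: 25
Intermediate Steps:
z(M, Q) = -1 + M + Q
h = -5 (h = (-1 + 4 - 1)*(-4) + 3 = 2*(-4) + 3 = -8 + 3 = -5)
h² = (-5)² = 25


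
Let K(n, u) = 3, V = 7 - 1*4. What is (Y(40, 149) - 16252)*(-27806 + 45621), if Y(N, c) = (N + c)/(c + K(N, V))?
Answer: -44005098725/152 ≈ -2.8951e+8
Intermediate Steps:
V = 3 (V = 7 - 4 = 3)
Y(N, c) = (N + c)/(3 + c) (Y(N, c) = (N + c)/(c + 3) = (N + c)/(3 + c))
(Y(40, 149) - 16252)*(-27806 + 45621) = ((40 + 149)/(3 + 149) - 16252)*(-27806 + 45621) = (189/152 - 16252)*17815 = -2470115/152*17815 = -44005098725/152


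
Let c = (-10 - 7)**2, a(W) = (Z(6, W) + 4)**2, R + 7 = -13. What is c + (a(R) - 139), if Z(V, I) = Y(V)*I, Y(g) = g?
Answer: 13606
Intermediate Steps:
R = -20 (R = -7 - 13 = -20)
Z(V, I) = I*V (Z(V, I) = V*I = I*V)
a(W) = (4 + 6*W)**2 (a(W) = (W*6 + 4)**2 = (6*W + 4)**2 = (4 + 6*W)**2)
c = 289 (c = (-17)**2 = 289)
c + (a(R) - 139) = 289 + (4*(2 + 3*(-20))**2 - 139) = 289 + (4*(2 - 60)**2 - 139) = 289 + (4*(-58)**2 - 139) = 289 + (4*3364 - 139) = 289 + (13456 - 139) = 289 + 13317 = 13606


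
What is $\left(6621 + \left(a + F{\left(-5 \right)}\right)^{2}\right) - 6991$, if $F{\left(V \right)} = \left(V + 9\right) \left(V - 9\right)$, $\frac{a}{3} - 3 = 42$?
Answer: $5871$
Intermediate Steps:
$a = 135$ ($a = 9 + 3 \cdot 42 = 9 + 126 = 135$)
$F{\left(V \right)} = \left(-9 + V\right) \left(9 + V\right)$ ($F{\left(V \right)} = \left(9 + V\right) \left(-9 + V\right) = \left(-9 + V\right) \left(9 + V\right)$)
$\left(6621 + \left(a + F{\left(-5 \right)}\right)^{2}\right) - 6991 = \left(6621 + \left(135 - \left(81 - \left(-5\right)^{2}\right)\right)^{2}\right) - 6991 = \left(6621 + \left(135 + \left(-81 + 25\right)\right)^{2}\right) - 6991 = \left(6621 + \left(135 - 56\right)^{2}\right) - 6991 = \left(6621 + 79^{2}\right) - 6991 = \left(6621 + 6241\right) - 6991 = 12862 - 6991 = 5871$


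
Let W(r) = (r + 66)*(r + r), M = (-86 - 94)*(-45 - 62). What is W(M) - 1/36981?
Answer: 27530043927119/36981 ≈ 7.4444e+8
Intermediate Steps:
M = 19260 (M = -180*(-107) = 19260)
W(r) = 2*r*(66 + r) (W(r) = (66 + r)*(2*r) = 2*r*(66 + r))
W(M) - 1/36981 = 2*19260*(66 + 19260) - 1/36981 = 2*19260*19326 - 1*1/36981 = 744437520 - 1/36981 = 27530043927119/36981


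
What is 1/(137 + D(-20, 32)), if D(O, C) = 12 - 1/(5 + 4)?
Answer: 9/1340 ≈ 0.0067164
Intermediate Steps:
D(O, C) = 107/9 (D(O, C) = 12 - 1/9 = 12 - 1*⅑ = 12 - ⅑ = 107/9)
1/(137 + D(-20, 32)) = 1/(137 + 107/9) = 1/(1340/9) = 9/1340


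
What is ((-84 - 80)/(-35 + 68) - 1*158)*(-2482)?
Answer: 13348196/33 ≈ 4.0449e+5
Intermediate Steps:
((-84 - 80)/(-35 + 68) - 1*158)*(-2482) = (-164/33 - 158)*(-2482) = -5378/33*(-2482) = 13348196/33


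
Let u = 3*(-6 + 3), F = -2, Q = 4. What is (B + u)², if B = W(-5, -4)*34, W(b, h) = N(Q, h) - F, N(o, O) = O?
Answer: 5929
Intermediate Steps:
W(b, h) = 2 + h (W(b, h) = h - 1*(-2) = h + 2 = 2 + h)
u = -9 (u = 3*(-3) = -9)
B = -68 (B = (2 - 4)*34 = -2*34 = -68)
(B + u)² = (-68 - 9)² = (-77)² = 5929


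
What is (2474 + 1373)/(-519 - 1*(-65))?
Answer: -3847/454 ≈ -8.4736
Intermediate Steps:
(2474 + 1373)/(-519 - 1*(-65)) = 3847/(-519 + 65) = 3847/(-454) = 3847*(-1/454) = -3847/454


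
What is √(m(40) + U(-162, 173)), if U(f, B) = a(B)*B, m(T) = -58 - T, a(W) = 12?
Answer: √1978 ≈ 44.475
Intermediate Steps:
U(f, B) = 12*B
√(m(40) + U(-162, 173)) = √((-58 - 1*40) + 12*173) = √((-58 - 40) + 2076) = √(-98 + 2076) = √1978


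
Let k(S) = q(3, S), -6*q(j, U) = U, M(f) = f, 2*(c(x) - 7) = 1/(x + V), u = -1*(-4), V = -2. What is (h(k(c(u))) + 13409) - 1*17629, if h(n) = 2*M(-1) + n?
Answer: -101357/24 ≈ -4223.2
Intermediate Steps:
u = 4
c(x) = 7 + 1/(2*(-2 + x)) (c(x) = 7 + 1/(2*(x - 2)) = 7 + 1/(2*(-2 + x)))
q(j, U) = -U/6
k(S) = -S/6
h(n) = -2 + n (h(n) = 2*(-1) + n = -2 + n)
(h(k(c(u))) + 13409) - 1*17629 = ((-2 - (-27 + 14*4)/(12*(-2 + 4))) + 13409) - 1*17629 = ((-2 - (-27 + 56)/(12*2)) + 13409) - 17629 = ((-2 - 29/(12*2)) + 13409) - 17629 = ((-2 - ⅙*29/4) + 13409) - 17629 = ((-2 - 29/24) + 13409) - 17629 = (-77/24 + 13409) - 17629 = 321739/24 - 17629 = -101357/24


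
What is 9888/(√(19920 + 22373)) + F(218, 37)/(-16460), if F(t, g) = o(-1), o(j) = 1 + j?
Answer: 9888*√42293/42293 ≈ 48.081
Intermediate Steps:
F(t, g) = 0 (F(t, g) = 1 - 1 = 0)
9888/(√(19920 + 22373)) + F(218, 37)/(-16460) = 9888/(√(19920 + 22373)) + 0/(-16460) = 9888/(√42293) + 0*(-1/16460) = 9888*(√42293/42293) + 0 = 9888*√42293/42293 + 0 = 9888*√42293/42293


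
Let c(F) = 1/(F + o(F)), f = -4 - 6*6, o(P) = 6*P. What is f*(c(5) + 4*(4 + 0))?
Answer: -4488/7 ≈ -641.14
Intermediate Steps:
f = -40 (f = -4 - 36 = -40)
c(F) = 1/(7*F) (c(F) = 1/(F + 6*F) = 1/(7*F))
f*(c(5) + 4*(4 + 0)) = -40*((⅐)/5 + 4*(4 + 0)) = -40*((⅐)*(⅕) + 4*4) = -40*(1/35 + 16) = -40*561/35 = -4488/7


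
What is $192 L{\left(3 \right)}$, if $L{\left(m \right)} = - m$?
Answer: $-576$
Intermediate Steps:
$192 L{\left(3 \right)} = 192 \left(\left(-1\right) 3\right) = 192 \left(-3\right) = -576$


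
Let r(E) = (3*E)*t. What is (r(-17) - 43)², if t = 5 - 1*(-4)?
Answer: 252004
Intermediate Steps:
t = 9 (t = 5 + 4 = 9)
r(E) = 27*E (r(E) = (3*E)*9 = 27*E)
(r(-17) - 43)² = (27*(-17) - 43)² = (-459 - 43)² = (-502)² = 252004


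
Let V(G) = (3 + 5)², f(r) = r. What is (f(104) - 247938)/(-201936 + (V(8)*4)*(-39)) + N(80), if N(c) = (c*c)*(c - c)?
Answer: 123917/105960 ≈ 1.1695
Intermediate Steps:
V(G) = 64 (V(G) = 8² = 64)
N(c) = 0 (N(c) = c²*0 = 0)
(f(104) - 247938)/(-201936 + (V(8)*4)*(-39)) + N(80) = (104 - 247938)/(-201936 + (64*4)*(-39)) + 0 = -247834/(-201936 + 256*(-39)) + 0 = -247834/(-201936 - 9984) + 0 = -247834/(-211920) + 0 = -247834*(-1/211920) + 0 = 123917/105960 + 0 = 123917/105960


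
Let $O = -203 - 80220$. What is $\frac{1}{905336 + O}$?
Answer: $\frac{1}{824913} \approx 1.2122 \cdot 10^{-6}$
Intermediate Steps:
$O = -80423$ ($O = -203 - 80220 = -80423$)
$\frac{1}{905336 + O} = \frac{1}{905336 - 80423} = \frac{1}{824913}$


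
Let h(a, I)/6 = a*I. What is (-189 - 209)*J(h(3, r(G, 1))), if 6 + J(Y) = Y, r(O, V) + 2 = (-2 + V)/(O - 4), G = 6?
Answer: 20298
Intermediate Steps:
r(O, V) = -2 + (-2 + V)/(-4 + O) (r(O, V) = -2 + (-2 + V)/(O - 4) = -2 + (-2 + V)/(-4 + O))
h(a, I) = 6*I*a (h(a, I) = 6*(a*I) = 6*(I*a) = 6*I*a)
J(Y) = -6 + Y
(-189 - 209)*J(h(3, r(G, 1))) = (-189 - 209)*(-6 + 6*((6 + 1 - 2*6)/(-4 + 6))*3) = -398*(-6 + 6*((6 + 1 - 12)/2)*3) = -398*(-6 + 6*((½)*(-5))*3) = -398*(-6 + 6*(-5/2)*3) = -398*(-6 - 45) = -398*(-51) = 20298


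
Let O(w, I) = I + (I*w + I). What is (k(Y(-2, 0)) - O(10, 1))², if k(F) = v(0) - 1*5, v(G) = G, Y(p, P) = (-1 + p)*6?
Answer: 289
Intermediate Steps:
O(w, I) = 2*I + I*w (O(w, I) = I + (I + I*w) = 2*I + I*w)
Y(p, P) = -6 + 6*p
k(F) = -5 (k(F) = 0 - 1*5 = 0 - 5 = -5)
(k(Y(-2, 0)) - O(10, 1))² = (-5 - (2 + 10))² = (-5 - 12)² = (-17)² = 289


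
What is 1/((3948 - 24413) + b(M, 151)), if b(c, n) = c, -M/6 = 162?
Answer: -1/21437 ≈ -4.6648e-5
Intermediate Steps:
M = -972 (M = -6*162 = -972)
1/((3948 - 24413) + b(M, 151)) = 1/((3948 - 24413) - 972) = 1/(-20465 - 972) = 1/(-21437) = -1/21437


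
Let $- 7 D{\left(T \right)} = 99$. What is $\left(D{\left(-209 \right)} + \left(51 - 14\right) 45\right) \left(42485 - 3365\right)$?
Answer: $\frac{452070720}{7} \approx 6.4582 \cdot 10^{7}$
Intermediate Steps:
$D{\left(T \right)} = - \frac{99}{7}$ ($D{\left(T \right)} = \left(- \frac{1}{7}\right) 99 = - \frac{99}{7}$)
$\left(D{\left(-209 \right)} + \left(51 - 14\right) 45\right) \left(42485 - 3365\right) = \left(- \frac{99}{7} + \left(51 - 14\right) 45\right) \left(42485 - 3365\right) = \left(- \frac{99}{7} + 37 \cdot 45\right) 39120 = \left(- \frac{99}{7} + 1665\right) 39120 = \frac{11556}{7} \cdot 39120 = \frac{452070720}{7}$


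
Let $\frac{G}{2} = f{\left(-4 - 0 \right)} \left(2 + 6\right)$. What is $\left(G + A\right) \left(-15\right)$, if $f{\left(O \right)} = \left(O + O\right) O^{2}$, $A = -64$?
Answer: $31680$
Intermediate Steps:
$f{\left(O \right)} = 2 O^{3}$ ($f{\left(O \right)} = 2 O O^{2} = 2 O^{3}$)
$G = -2048$ ($G = 2 \cdot 2 \left(-4 - 0\right)^{3} \left(2 + 6\right) = 2 \cdot 2 \left(-4 + 0\right)^{3} \cdot 8 = 2 \cdot 2 \left(-4\right)^{3} \cdot 8 = 2 \cdot 2 \left(-64\right) 8 = 2 \left(\left(-128\right) 8\right) = 2 \left(-1024\right) = -2048$)
$\left(G + A\right) \left(-15\right) = \left(-2048 - 64\right) \left(-15\right) = \left(-2112\right) \left(-15\right) = 31680$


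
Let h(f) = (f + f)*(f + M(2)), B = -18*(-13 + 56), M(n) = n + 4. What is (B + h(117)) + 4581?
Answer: 32589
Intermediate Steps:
M(n) = 4 + n
B = -774 (B = -18*43 = -774)
h(f) = 2*f*(6 + f) (h(f) = (f + f)*(f + (4 + 2)) = (2*f)*(f + 6) = (2*f)*(6 + f) = 2*f*(6 + f))
(B + h(117)) + 4581 = (-774 + 2*117*(6 + 117)) + 4581 = (-774 + 2*117*123) + 4581 = (-774 + 28782) + 4581 = 28008 + 4581 = 32589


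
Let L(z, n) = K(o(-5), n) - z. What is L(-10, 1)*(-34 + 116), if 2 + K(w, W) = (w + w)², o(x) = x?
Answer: 8856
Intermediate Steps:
K(w, W) = -2 + 4*w² (K(w, W) = -2 + (w + w)² = -2 + (2*w)² = -2 + 4*w²)
L(z, n) = 98 - z (L(z, n) = (-2 + 4*(-5)²) - z = (-2 + 4*25) - z = (-2 + 100) - z = 98 - z)
L(-10, 1)*(-34 + 116) = (98 - 1*(-10))*(-34 + 116) = (98 + 10)*82 = 108*82 = 8856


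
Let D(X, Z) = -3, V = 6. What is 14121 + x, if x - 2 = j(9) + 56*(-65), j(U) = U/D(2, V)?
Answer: 10480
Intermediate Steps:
j(U) = -U/3 (j(U) = U/(-3) = U*(-⅓) = -U/3)
x = -3641 (x = 2 + (-⅓*9 + 56*(-65)) = 2 + (-3 - 3640) = 2 - 3643 = -3641)
14121 + x = 14121 - 3641 = 10480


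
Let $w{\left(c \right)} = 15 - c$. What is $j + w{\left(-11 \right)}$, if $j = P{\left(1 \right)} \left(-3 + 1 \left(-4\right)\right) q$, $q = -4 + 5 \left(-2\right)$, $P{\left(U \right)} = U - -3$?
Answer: $418$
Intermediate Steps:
$P{\left(U \right)} = 3 + U$ ($P{\left(U \right)} = U + 3 = 3 + U$)
$q = -14$ ($q = -4 - 10 = -14$)
$j = 392$ ($j = \left(3 + 1\right) \left(-3 + 1 \left(-4\right)\right) \left(-14\right) = 4 \left(-3 - 4\right) \left(-14\right) = 4 \left(-7\right) \left(-14\right) = \left(-28\right) \left(-14\right) = 392$)
$j + w{\left(-11 \right)} = 392 + \left(15 - -11\right) = 392 + \left(15 + 11\right) = 392 + 26 = 418$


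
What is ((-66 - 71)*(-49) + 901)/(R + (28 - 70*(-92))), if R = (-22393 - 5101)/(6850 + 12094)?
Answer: 72119808/61251149 ≈ 1.1774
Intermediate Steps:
R = -13747/9472 (R = -27494/18944 = -27494*1/18944 = -13747/9472 ≈ -1.4513)
((-66 - 71)*(-49) + 901)/(R + (28 - 70*(-92))) = ((-66 - 71)*(-49) + 901)/(-13747/9472 + (28 - 70*(-92))) = (-137*(-49) + 901)/(-13747/9472 + (28 + 6440)) = (6713 + 901)/(-13747/9472 + 6468) = 7614/(61251149/9472) = 7614*(9472/61251149) = 72119808/61251149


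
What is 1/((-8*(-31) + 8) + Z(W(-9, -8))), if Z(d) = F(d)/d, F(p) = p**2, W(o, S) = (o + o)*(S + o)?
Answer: 1/562 ≈ 0.0017794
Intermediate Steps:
W(o, S) = 2*o*(S + o) (W(o, S) = (2*o)*(S + o) = 2*o*(S + o))
Z(d) = d (Z(d) = d**2/d = d)
1/((-8*(-31) + 8) + Z(W(-9, -8))) = 1/((-8*(-31) + 8) + 2*(-9)*(-8 - 9)) = 1/((248 + 8) + 2*(-9)*(-17)) = 1/(256 + 306) = 1/562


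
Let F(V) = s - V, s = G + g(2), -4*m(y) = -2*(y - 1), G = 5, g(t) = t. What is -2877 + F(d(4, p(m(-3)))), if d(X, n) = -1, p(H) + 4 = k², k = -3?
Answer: -2869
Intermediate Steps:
m(y) = -½ + y/2 (m(y) = -(-1)*(y - 1)/2 = -(-1)*(-1 + y)/2 = -(2 - 2*y)/4 = -½ + y/2)
p(H) = 5 (p(H) = -4 + (-3)² = -4 + 9 = 5)
s = 7 (s = 5 + 2 = 7)
F(V) = 7 - V
-2877 + F(d(4, p(m(-3)))) = -2877 + (7 - 1*(-1)) = -2877 + (7 + 1) = -2877 + 8 = -2869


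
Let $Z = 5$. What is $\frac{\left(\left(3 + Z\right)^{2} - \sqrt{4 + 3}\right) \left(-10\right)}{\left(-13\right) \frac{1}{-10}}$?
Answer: $- \frac{6400}{13} + \frac{100 \sqrt{7}}{13} \approx -471.96$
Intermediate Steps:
$\frac{\left(\left(3 + Z\right)^{2} - \sqrt{4 + 3}\right) \left(-10\right)}{\left(-13\right) \frac{1}{-10}} = \frac{\left(\left(3 + 5\right)^{2} - \sqrt{4 + 3}\right) \left(-10\right)}{\left(-13\right) \frac{1}{-10}} = \frac{\left(8^{2} - \sqrt{7}\right) \left(-10\right)}{\left(-13\right) \left(- \frac{1}{10}\right)} = \frac{\left(64 - \sqrt{7}\right) \left(-10\right)}{\frac{13}{10}} = \left(-640 + 10 \sqrt{7}\right) \frac{10}{13} = - \frac{6400}{13} + \frac{100 \sqrt{7}}{13}$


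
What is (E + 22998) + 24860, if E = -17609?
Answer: 30249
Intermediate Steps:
(E + 22998) + 24860 = (-17609 + 22998) + 24860 = 5389 + 24860 = 30249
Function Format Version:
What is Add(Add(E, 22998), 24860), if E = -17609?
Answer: 30249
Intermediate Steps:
Add(Add(E, 22998), 24860) = Add(Add(-17609, 22998), 24860) = Add(5389, 24860) = 30249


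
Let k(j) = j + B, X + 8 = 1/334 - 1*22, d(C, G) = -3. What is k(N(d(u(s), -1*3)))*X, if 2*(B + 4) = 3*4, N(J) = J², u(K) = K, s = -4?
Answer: -110209/334 ≈ -329.97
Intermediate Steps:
X = -10019/334 (X = -8 + (1/334 - 1*22) = -8 + (1/334 - 22) = -8 - 7347/334 = -10019/334 ≈ -29.997)
B = 2 (B = -4 + (3*4)/2 = -4 + (½)*12 = -4 + 6 = 2)
k(j) = 2 + j (k(j) = j + 2 = 2 + j)
k(N(d(u(s), -1*3)))*X = (2 + (-3)²)*(-10019/334) = (2 + 9)*(-10019/334) = 11*(-10019/334) = -110209/334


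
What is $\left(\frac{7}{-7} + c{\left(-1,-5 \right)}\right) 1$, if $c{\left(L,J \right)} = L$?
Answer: $-2$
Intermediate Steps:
$\left(\frac{7}{-7} + c{\left(-1,-5 \right)}\right) 1 = \left(\frac{7}{-7} - 1\right) 1 = \left(7 \left(- \frac{1}{7}\right) - 1\right) 1 = \left(-1 - 1\right) 1 = \left(-2\right) 1 = -2$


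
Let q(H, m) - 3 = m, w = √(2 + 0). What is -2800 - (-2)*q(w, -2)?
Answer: -2798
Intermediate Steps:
w = √2 ≈ 1.4142
q(H, m) = 3 + m
-2800 - (-2)*q(w, -2) = -2800 - (-2)*(3 - 2) = -2800 - (-2) = -2800 - 1*(-2) = -2800 + 2 = -2798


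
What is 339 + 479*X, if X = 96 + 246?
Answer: 164157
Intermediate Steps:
X = 342
339 + 479*X = 339 + 479*342 = 339 + 163818 = 164157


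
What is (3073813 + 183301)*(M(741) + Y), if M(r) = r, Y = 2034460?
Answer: 6628881669914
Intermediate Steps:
(3073813 + 183301)*(M(741) + Y) = (3073813 + 183301)*(741 + 2034460) = 3257114*2035201 = 6628881669914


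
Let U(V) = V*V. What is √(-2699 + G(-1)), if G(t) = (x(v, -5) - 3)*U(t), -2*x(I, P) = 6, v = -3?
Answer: I*√2705 ≈ 52.01*I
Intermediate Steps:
U(V) = V²
x(I, P) = -3 (x(I, P) = -½*6 = -3)
G(t) = -6*t² (G(t) = (-3 - 3)*t² = -6*t²)
√(-2699 + G(-1)) = √(-2699 - 6*(-1)²) = √(-2699 - 6*1) = √(-2699 - 6) = √(-2705) = I*√2705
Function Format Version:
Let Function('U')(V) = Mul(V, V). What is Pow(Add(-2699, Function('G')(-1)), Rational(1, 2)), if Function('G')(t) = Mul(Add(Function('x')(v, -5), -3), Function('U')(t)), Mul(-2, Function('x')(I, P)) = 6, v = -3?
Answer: Mul(I, Pow(2705, Rational(1, 2))) ≈ Mul(52.010, I)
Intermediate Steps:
Function('U')(V) = Pow(V, 2)
Function('x')(I, P) = -3 (Function('x')(I, P) = Mul(Rational(-1, 2), 6) = -3)
Function('G')(t) = Mul(-6, Pow(t, 2)) (Function('G')(t) = Mul(Add(-3, -3), Pow(t, 2)) = Mul(-6, Pow(t, 2)))
Pow(Add(-2699, Function('G')(-1)), Rational(1, 2)) = Pow(Add(-2699, Mul(-6, Pow(-1, 2))), Rational(1, 2)) = Pow(Add(-2699, Mul(-6, 1)), Rational(1, 2)) = Pow(Add(-2699, -6), Rational(1, 2)) = Pow(-2705, Rational(1, 2)) = Mul(I, Pow(2705, Rational(1, 2)))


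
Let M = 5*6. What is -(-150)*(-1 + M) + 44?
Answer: 4394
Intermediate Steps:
M = 30
-(-150)*(-1 + M) + 44 = -(-150)*(-1 + 30) + 44 = -(-150)*29 + 44 = -25*(-174) + 44 = 4350 + 44 = 4394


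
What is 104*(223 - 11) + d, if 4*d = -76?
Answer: 22029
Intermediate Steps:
d = -19 (d = (¼)*(-76) = -19)
104*(223 - 11) + d = 104*(223 - 11) - 19 = 104*212 - 19 = 22048 - 19 = 22029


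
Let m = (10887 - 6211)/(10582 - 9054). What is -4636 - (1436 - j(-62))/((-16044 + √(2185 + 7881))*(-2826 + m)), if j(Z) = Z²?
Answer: -91915486054086964/19826464000915 + 65704*√10066/19826464000915 ≈ -4636.0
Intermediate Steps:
m = 1169/382 (m = 4676/1528 = 4676*(1/1528) = 1169/382 ≈ 3.0602)
-4636 - (1436 - j(-62))/((-16044 + √(2185 + 7881))*(-2826 + m)) = -4636 - (1436 - 1*(-62)²)/((-16044 + √(2185 + 7881))*(-2826 + 1169/382)) = -4636 - (1436 - 1*3844)/((-16044 + √10066)*(-1078363/382)) = -4636 - (1436 - 3844)/(45291246 - 1078363*√10066/382) = -4636 - (-2408)/(45291246 - 1078363*√10066/382) = -4636 + 2408/(45291246 - 1078363*√10066/382)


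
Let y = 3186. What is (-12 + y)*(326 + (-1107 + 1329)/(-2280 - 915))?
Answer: 367248728/355 ≈ 1.0345e+6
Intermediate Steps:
(-12 + y)*(326 + (-1107 + 1329)/(-2280 - 915)) = (-12 + 3186)*(326 + (-1107 + 1329)/(-2280 - 915)) = 3174*(326 + 222/(-3195)) = 3174*(326 + 222*(-1/3195)) = 3174*(326 - 74/1065) = 3174*(347116/1065) = 367248728/355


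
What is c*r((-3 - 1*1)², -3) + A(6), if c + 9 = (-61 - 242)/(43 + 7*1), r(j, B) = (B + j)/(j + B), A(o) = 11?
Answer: -203/50 ≈ -4.0600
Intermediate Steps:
r(j, B) = 1 (r(j, B) = (B + j)/(B + j) = 1)
c = -753/50 (c = -9 + (-61 - 242)/(43 + 7*1) = -9 - 303/(43 + 7) = -9 - 303/50 = -753/50 ≈ -15.060)
c*r((-3 - 1*1)², -3) + A(6) = -753/50*1 + 11 = -753/50 + 11 = -203/50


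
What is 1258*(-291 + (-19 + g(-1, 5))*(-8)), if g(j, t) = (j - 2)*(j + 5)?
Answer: -54094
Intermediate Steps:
g(j, t) = (-2 + j)*(5 + j)
1258*(-291 + (-19 + g(-1, 5))*(-8)) = 1258*(-291 + (-19 + (-10 + (-1)² + 3*(-1)))*(-8)) = 1258*(-291 + (-19 + (-10 + 1 - 3))*(-8)) = 1258*(-291 + (-19 - 12)*(-8)) = 1258*(-291 - 31*(-8)) = 1258*(-291 + 248) = 1258*(-43) = -54094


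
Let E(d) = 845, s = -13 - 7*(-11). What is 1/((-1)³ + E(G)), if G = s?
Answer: 1/844 ≈ 0.0011848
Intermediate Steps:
s = 64 (s = -13 + 77 = 64)
G = 64
1/((-1)³ + E(G)) = 1/((-1)³ + 845) = 1/(-1 + 845) = 1/844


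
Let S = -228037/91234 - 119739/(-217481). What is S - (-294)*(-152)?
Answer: -80611167361093/1803787414 ≈ -44690.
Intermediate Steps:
S = -3515404261/1803787414 (S = -228037*1/91234 - 119739*(-1/217481) = -228037/91234 + 119739/217481 = -3515404261/1803787414 ≈ -1.9489)
S - (-294)*(-152) = -3515404261/1803787414 - (-294)*(-152) = -3515404261/1803787414 - 1*44688 = -3515404261/1803787414 - 44688 = -80611167361093/1803787414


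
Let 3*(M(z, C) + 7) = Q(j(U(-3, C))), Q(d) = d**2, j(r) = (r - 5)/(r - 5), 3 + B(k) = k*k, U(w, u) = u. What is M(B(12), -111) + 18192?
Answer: 54556/3 ≈ 18185.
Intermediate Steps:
B(k) = -3 + k**2 (B(k) = -3 + k*k = -3 + k**2)
j(r) = 1 (j(r) = (-5 + r)/(-5 + r) = 1)
M(z, C) = -20/3 (M(z, C) = -7 + (1/3)*1**2 = -7 + (1/3)*1 = -7 + 1/3 = -20/3)
M(B(12), -111) + 18192 = -20/3 + 18192 = 54556/3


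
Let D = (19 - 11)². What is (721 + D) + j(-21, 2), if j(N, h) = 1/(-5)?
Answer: 3924/5 ≈ 784.80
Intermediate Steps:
D = 64 (D = 8² = 64)
j(N, h) = -⅕
(721 + D) + j(-21, 2) = (721 + 64) - ⅕ = 785 - ⅕ = 3924/5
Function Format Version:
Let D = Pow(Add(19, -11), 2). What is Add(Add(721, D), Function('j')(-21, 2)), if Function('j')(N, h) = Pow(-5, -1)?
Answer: Rational(3924, 5) ≈ 784.80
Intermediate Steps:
D = 64 (D = Pow(8, 2) = 64)
Function('j')(N, h) = Rational(-1, 5)
Add(Add(721, D), Function('j')(-21, 2)) = Add(Add(721, 64), Rational(-1, 5)) = Add(785, Rational(-1, 5)) = Rational(3924, 5)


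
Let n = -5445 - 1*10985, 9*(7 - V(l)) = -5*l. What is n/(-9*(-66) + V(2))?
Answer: -147870/5419 ≈ -27.287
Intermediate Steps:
V(l) = 7 + 5*l/9 (V(l) = 7 - (-5)*l/9 = 7 + 5*l/9)
n = -16430 (n = -5445 - 10985 = -16430)
n/(-9*(-66) + V(2)) = -16430/(-9*(-66) + (7 + (5/9)*2)) = -16430/(594 + (7 + 10/9)) = -16430/(594 + 73/9) = -16430/5419/9 = -16430*9/5419 = -147870/5419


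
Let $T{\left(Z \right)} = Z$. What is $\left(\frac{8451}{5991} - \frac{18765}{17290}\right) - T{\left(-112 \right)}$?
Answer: $\frac{775676557}{6905626} \approx 112.33$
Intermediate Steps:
$\left(\frac{8451}{5991} - \frac{18765}{17290}\right) - T{\left(-112 \right)} = \left(\frac{8451}{5991} - \frac{18765}{17290}\right) - -112 = \left(8451 \cdot \frac{1}{5991} - \frac{3753}{3458}\right) + 112 = \left(\frac{2817}{1997} - \frac{3753}{3458}\right) + 112 = \frac{2246445}{6905626} + 112 = \frac{775676557}{6905626}$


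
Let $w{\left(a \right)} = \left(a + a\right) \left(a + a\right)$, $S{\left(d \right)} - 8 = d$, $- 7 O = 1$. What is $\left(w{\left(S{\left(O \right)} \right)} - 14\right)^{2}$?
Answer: $\frac{130279396}{2401} \approx 54261.0$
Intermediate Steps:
$O = - \frac{1}{7}$ ($O = \left(- \frac{1}{7}\right) 1 = - \frac{1}{7} \approx -0.14286$)
$S{\left(d \right)} = 8 + d$
$w{\left(a \right)} = 4 a^{2}$ ($w{\left(a \right)} = 2 a 2 a = 4 a^{2}$)
$\left(w{\left(S{\left(O \right)} \right)} - 14\right)^{2} = \left(4 \left(8 - \frac{1}{7}\right)^{2} - 14\right)^{2} = \left(4 \left(\frac{55}{7}\right)^{2} - 14\right)^{2} = \left(4 \cdot \frac{3025}{49} - 14\right)^{2} = \left(\frac{12100}{49} - 14\right)^{2} = \left(\frac{11414}{49}\right)^{2} = \frac{130279396}{2401}$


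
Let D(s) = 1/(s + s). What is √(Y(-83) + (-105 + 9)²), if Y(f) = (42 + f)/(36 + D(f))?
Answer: √13159051766/1195 ≈ 95.994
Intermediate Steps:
D(s) = 1/(2*s)
Y(f) = (42 + f)/(36 + 1/(2*f))
√(Y(-83) + (-105 + 9)²) = √(2*(-83)*(42 - 83)/(1 + 72*(-83)) + (-105 + 9)²) = √(2*(-83)*(-41)/(1 - 5976) + (-96)²) = √(2*(-83)*(-41)/(-5975) + 9216) = √(2*(-83)*(-1/5975)*(-41) + 9216) = √(-6806/5975 + 9216) = √(55058794/5975) = √13159051766/1195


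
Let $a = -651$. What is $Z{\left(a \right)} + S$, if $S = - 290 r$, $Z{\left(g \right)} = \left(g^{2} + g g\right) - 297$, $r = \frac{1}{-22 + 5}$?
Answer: $\frac{14404475}{17} \approx 8.4732 \cdot 10^{5}$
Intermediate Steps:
$r = - \frac{1}{17}$ ($r = \frac{1}{-17} = - \frac{1}{17} \approx -0.058824$)
$Z{\left(g \right)} = -297 + 2 g^{2}$ ($Z{\left(g \right)} = \left(g^{2} + g^{2}\right) - 297 = 2 g^{2} - 297 = -297 + 2 g^{2}$)
$S = \frac{290}{17}$ ($S = \left(-290\right) \left(- \frac{1}{17}\right) = \frac{290}{17} \approx 17.059$)
$Z{\left(a \right)} + S = \left(-297 + 2 \left(-651\right)^{2}\right) + \frac{290}{17} = \left(-297 + 2 \cdot 423801\right) + \frac{290}{17} = \left(-297 + 847602\right) + \frac{290}{17} = 847305 + \frac{290}{17} = \frac{14404475}{17}$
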